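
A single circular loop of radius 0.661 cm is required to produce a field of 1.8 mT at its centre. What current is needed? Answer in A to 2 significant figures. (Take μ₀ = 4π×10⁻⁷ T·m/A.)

I ≈ 19 A

At the centre of a circular loop B = μ₀I/(2R), so I = 2RB/μ₀.
With R = 0.00661 m, I = 2 × 0.00661 × 1.80×10⁻³ / (4π×10⁻⁷) = 18.9 A.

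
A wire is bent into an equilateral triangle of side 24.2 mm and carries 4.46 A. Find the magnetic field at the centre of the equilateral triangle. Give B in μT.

Each side is a finite straight segment at perpendicular distance d = a/(2 tan(π/3)) = 0.006986 m from the centre, with end-angles ±π/3.
One side contributes B₁ = (μ₀I/4πd)·2 sin(π/3) = 1.11×10⁻⁴ T.
All 3 sides add in the same direction: B = 3 × 1.11×10⁻⁴ = 3.32×10⁻⁴ T.

B ≈ 332 μT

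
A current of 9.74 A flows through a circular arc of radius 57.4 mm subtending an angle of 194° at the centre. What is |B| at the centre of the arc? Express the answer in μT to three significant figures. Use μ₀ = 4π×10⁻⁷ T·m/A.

The Biot–Savart field of a circular arc at its centre is B = μ₀Iφ/(4πR), with φ = 3.386 rad.
B = (4π×10⁻⁷ × 9.74 × 3.386) / (4π × 0.0574) = 5.75×10⁻⁵ T.

B ≈ 57.5 μT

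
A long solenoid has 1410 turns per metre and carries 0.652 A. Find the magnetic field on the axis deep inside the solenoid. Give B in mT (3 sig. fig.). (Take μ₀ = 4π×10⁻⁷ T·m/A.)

Inside a long solenoid, B = μ₀nI with n = 1410 turns/m.
B = 4π×10⁻⁷ × 1410 × 0.652 = 1.16×10⁻³ T.

B ≈ 1.16 mT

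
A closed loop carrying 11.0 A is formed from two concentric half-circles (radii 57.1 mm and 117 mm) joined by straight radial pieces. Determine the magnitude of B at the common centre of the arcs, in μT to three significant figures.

B ≈ 31.0 μT

The radial connectors point toward the centre, so dl × r̂ = 0 and they contribute nothing.
Each semicircle gives μ₀I/(4R): inner arc 6.05×10⁻⁵ T, outer arc 2.95×10⁻⁵ T.
The two arcs carry current in opposite angular senses, so their fields oppose: B = |6.05×10⁻⁵ − 2.95×10⁻⁵| = 3.10×10⁻⁵ T.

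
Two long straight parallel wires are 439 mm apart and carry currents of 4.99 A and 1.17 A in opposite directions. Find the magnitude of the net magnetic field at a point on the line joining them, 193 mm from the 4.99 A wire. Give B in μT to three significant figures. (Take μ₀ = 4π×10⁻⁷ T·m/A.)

Each long wire gives B = μ₀I/(2πd). Distances are d₁ = 0.193 m and d₂ = 0.246 m.
B₁ = 5.17×10⁻⁶ T, B₂ = 9.51×10⁻⁷ T.
Between antiparallel currents both contributions point the same way, so they add. B = B₁ + B₂ = 5.17×10⁻⁶ + 9.51×10⁻⁷ = 6.12×10⁻⁶ T.

B ≈ 6.12 μT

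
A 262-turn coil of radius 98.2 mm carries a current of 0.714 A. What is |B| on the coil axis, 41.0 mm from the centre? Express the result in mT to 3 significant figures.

B ≈ 0.941 mT

For an N-turn flat coil, B = Nμ₀IR²/[2(R²+z²)^(3/2)] with R = 0.0982 m, z = 0.041 m.
B = 262 × 3.59×10⁻⁶ T = 9.41×10⁻⁴ T.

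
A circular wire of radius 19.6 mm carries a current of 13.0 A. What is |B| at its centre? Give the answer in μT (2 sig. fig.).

B ≈ 420 μT

At the centre of a circular loop the Biot–Savart law gives B = μ₀I/(2R).
B = (4π×10⁻⁷ × 13.0) / (2 × 0.0196) = 4.17×10⁻⁴ T.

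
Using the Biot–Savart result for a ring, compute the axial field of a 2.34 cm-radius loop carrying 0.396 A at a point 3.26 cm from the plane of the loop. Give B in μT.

B ≈ 2.11 μT

On the axis of a circular loop, B = μ₀IR² / [2(R²+z²)^(3/2)].
R² + z² = (0.0234)² + (0.0326)² = 0.00161 m², and (R²+z²)^(3/2) = 6.46×10⁻⁵ m³.
B = (4π×10⁻⁷ × 0.396 × 0.0005476) / (2 × 6.46×10⁻⁵) = 2.11×10⁻⁶ T.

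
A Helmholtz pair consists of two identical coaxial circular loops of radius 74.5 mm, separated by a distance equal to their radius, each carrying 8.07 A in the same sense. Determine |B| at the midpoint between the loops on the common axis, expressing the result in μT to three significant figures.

Each loop contributes B = μ₀IR²/[2(R²+z²)^(3/2)] on the axis, with z measured from that loop.
Loop 1 (z = 0.03725 m): B₁ = 4.87×10⁻⁵ T. Loop 2 (z = 0.03725 m): B₂ = 4.87×10⁻⁵ T.
The fields add: B = B₁ + B₂ = 9.74×10⁻⁵ T.

B ≈ 97.4 μT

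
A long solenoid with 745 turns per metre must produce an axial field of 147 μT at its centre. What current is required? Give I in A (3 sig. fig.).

Inside a long solenoid B = μ₀nI with n = 745 m⁻¹, so I = B/(μ₀n).
I = 1.47×10⁻⁴ / (4π×10⁻⁷ × 745) = 0.157 A.

I ≈ 0.157 A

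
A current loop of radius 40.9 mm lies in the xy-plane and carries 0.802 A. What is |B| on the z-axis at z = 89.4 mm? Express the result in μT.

On the axis of a circular loop, B = μ₀IR² / [2(R²+z²)^(3/2)].
R² + z² = (0.0409)² + (0.0894)² = 0.009665 m², and (R²+z²)^(3/2) = 9.50×10⁻⁴ m³.
B = (4π×10⁻⁷ × 0.802 × 0.001673) / (2 × 9.50×10⁻⁴) = 8.87×10⁻⁷ T.

B ≈ 0.887 μT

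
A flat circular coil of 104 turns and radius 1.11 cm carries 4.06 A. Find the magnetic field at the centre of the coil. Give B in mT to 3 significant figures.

For an N-turn flat coil, B = Nμ₀I/(2R) with R = 0.0111 m.
B = 104 × 2.30×10⁻⁴ T = 2.39×10⁻² T.

B ≈ 23.9 mT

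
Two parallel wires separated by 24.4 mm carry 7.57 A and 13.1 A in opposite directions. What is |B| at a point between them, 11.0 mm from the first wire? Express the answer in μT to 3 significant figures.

Each long wire gives B = μ₀I/(2πd). Distances are d₁ = 0.011 m and d₂ = 0.0134 m.
B₁ = 1.38×10⁻⁴ T, B₂ = 1.96×10⁻⁴ T.
Between antiparallel currents both contributions point the same way, so they add. B = B₁ + B₂ = 1.38×10⁻⁴ + 1.96×10⁻⁴ = 3.33×10⁻⁴ T.

B ≈ 333 μT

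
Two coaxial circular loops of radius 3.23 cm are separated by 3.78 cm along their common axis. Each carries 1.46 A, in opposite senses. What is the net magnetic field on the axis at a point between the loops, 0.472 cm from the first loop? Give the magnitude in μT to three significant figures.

B ≈ 17.8 μT

Each loop contributes B = μ₀IR²/[2(R²+z²)^(3/2)] on the axis, with z measured from that loop.
Loop 1 (z = 0.00472 m): B₁ = 2.75×10⁻⁵ T. Loop 2 (z = 0.03308 m): B₂ = 9.68×10⁻⁶ T.
The fields oppose: B = |B₁ − B₂| = 1.78×10⁻⁵ T.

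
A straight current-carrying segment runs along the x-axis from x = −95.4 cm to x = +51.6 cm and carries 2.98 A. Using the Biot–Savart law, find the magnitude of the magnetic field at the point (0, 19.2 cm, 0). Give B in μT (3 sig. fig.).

B ≈ 2.98 μT

For a finite straight segment, B = (μ₀I/4πd)(sinθ₁ + sinθ₂), where θ₁, θ₂ are the angles from the perpendicular to each end.
The perpendicular distance is d = 0.192 m; the end-offsets along the wire are a = 0.954 m and b = 0.516 m.
sinθ₁ = 0.954/√(0.954²+0.192²) = 0.9803; sinθ₂ = 0.516/√(0.516²+0.192²) = 0.9372.
B = (4π×10⁻⁷ × 2.98) / (4π × 0.192) × (0.9803 + 0.9372) = 2.98×10⁻⁶ T.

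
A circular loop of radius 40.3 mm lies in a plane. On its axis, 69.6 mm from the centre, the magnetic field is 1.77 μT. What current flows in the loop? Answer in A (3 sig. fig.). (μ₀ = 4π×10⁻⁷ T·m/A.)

I ≈ 0.902 A

On the axis of a loop, B = μ₀IR²/[2(R²+z²)^(3/2)], so I = 2B(R²+z²)^(3/2)/(μ₀R²).
R² + z² = 0.001624 + 0.004844 = 0.006468 m²; raised to 3/2 gives 5.20×10⁻⁴ m³.
I = 2 × 1.77×10⁻⁶ × 5.20×10⁻⁴ / (1.26×10⁻⁶ × 0.001624) = 0.902 A.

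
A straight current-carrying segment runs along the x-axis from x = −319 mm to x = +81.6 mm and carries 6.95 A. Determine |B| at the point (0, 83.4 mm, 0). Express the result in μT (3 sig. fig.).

B ≈ 13.9 μT

For a finite straight segment, B = (μ₀I/4πd)(sinθ₁ + sinθ₂), where θ₁, θ₂ are the angles from the perpendicular to each end.
The perpendicular distance is d = 0.0834 m; the end-offsets along the wire are a = 0.319 m and b = 0.0816 m.
sinθ₁ = 0.319/√(0.319²+0.0834²) = 0.9675; sinθ₂ = 0.0816/√(0.0816²+0.0834²) = 0.6994.
B = (4π×10⁻⁷ × 6.95) / (4π × 0.0834) × (0.9675 + 0.6994) = 1.39×10⁻⁵ T.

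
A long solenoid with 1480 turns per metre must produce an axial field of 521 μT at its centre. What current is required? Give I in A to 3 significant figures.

Inside a long solenoid B = μ₀nI with n = 1480 m⁻¹, so I = B/(μ₀n).
I = 5.21×10⁻⁴ / (4π×10⁻⁷ × 1480) = 0.280 A.

I ≈ 0.280 A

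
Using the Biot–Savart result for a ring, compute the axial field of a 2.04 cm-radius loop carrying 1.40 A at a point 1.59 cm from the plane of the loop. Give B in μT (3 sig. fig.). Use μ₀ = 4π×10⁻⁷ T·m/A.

On the axis of a circular loop, B = μ₀IR² / [2(R²+z²)^(3/2)].
R² + z² = (0.0204)² + (0.0159)² = 0.000669 m², and (R²+z²)^(3/2) = 1.73×10⁻⁵ m³.
B = (4π×10⁻⁷ × 1.40 × 0.0004162) / (2 × 1.73×10⁻⁵) = 2.12×10⁻⁵ T.

B ≈ 21.2 μT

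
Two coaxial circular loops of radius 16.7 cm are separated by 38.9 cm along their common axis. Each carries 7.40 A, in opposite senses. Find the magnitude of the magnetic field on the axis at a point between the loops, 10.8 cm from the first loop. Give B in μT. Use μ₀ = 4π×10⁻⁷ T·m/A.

Each loop contributes B = μ₀IR²/[2(R²+z²)^(3/2)] on the axis, with z measured from that loop.
Loop 1 (z = 0.108 m): B₁ = 1.65×10⁻⁵ T. Loop 2 (z = 0.281 m): B₂ = 3.71×10⁻⁶ T.
The fields oppose: B = |B₁ − B₂| = 1.28×10⁻⁵ T.

B ≈ 12.8 μT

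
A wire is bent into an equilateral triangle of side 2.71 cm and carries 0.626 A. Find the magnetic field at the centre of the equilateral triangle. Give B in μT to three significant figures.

B ≈ 41.6 μT

Each side is a finite straight segment at perpendicular distance d = a/(2 tan(π/3)) = 0.007823 m from the centre, with end-angles ±π/3.
One side contributes B₁ = (μ₀I/4πd)·2 sin(π/3) = 1.39×10⁻⁵ T.
All 3 sides add in the same direction: B = 3 × 1.39×10⁻⁵ = 4.16×10⁻⁵ T.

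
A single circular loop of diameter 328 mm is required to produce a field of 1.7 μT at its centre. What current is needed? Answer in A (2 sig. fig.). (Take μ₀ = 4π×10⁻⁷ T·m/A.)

I ≈ 0.44 A

At the centre of a circular loop B = μ₀I/(2R), so I = 2RB/μ₀.
With R = 0.164 m, I = 2 × 0.164 × 1.70×10⁻⁶ / (4π×10⁻⁷) = 0.444 A.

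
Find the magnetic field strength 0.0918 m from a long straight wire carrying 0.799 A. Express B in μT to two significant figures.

B ≈ 1.7 μT

For an infinitely long straight wire, B = μ₀I/(2πd).
B = (4π×10⁻⁷ × 0.799) / (2π × 0.0918) = 1.74×10⁻⁶ T.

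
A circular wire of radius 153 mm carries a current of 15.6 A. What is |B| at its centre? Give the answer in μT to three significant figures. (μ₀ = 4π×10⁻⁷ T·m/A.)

At the centre of a circular loop the Biot–Savart law gives B = μ₀I/(2R).
B = (4π×10⁻⁷ × 15.6) / (2 × 0.153) = 6.41×10⁻⁵ T.

B ≈ 64.1 μT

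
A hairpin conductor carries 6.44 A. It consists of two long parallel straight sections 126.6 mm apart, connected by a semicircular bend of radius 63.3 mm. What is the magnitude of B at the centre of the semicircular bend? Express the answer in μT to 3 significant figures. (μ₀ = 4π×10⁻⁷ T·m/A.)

The semicircular arc contributes B_arc = μ₀I·π/(4πR) = μ₀I/(4R) = 3.20×10⁻⁵ T.
Each semi-infinite lead is at perpendicular distance R = 0.0633 m from the centre, with the perpendicular foot at its near end, so it contributes μ₀I/(4πR); both point the same way, together 2.03×10⁻⁵ T.
Arc and leads all point the same direction: B = 3.20×10⁻⁵ + 2.03×10⁻⁵ = 5.23×10⁻⁵ T.

B ≈ 52.3 μT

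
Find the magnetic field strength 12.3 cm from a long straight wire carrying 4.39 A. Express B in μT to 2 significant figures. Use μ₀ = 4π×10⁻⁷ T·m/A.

B ≈ 7.1 μT

For an infinitely long straight wire, B = μ₀I/(2πd).
B = (4π×10⁻⁷ × 4.39) / (2π × 0.123) = 7.14×10⁻⁶ T.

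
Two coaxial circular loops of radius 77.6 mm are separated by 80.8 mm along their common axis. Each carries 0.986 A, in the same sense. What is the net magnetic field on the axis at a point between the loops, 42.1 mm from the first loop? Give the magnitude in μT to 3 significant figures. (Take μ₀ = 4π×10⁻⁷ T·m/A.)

B ≈ 11.1 μT

Each loop contributes B = μ₀IR²/[2(R²+z²)^(3/2)] on the axis, with z measured from that loop.
Loop 1 (z = 0.0421 m): B₁ = 5.42×10⁻⁶ T. Loop 2 (z = 0.0387 m): B₂ = 5.72×10⁻⁶ T.
The fields add: B = B₁ + B₂ = 1.11×10⁻⁵ T.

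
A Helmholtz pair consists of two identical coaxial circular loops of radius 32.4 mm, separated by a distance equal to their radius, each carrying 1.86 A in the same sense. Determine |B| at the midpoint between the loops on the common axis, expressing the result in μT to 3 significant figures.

Each loop contributes B = μ₀IR²/[2(R²+z²)^(3/2)] on the axis, with z measured from that loop.
Loop 1 (z = 0.0162 m): B₁ = 2.58×10⁻⁵ T. Loop 2 (z = 0.0162 m): B₂ = 2.58×10⁻⁵ T.
The fields add: B = B₁ + B₂ = 5.16×10⁻⁵ T.

B ≈ 51.6 μT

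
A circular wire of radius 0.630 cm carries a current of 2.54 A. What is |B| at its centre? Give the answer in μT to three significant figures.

At the centre of a circular loop the Biot–Savart law gives B = μ₀I/(2R).
B = (4π×10⁻⁷ × 2.54) / (2 × 0.0063) = 2.53×10⁻⁴ T.

B ≈ 253 μT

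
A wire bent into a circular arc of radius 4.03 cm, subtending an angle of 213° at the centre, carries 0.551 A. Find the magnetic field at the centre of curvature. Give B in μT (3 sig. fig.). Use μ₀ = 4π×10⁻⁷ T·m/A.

The Biot–Savart field of a circular arc at its centre is B = μ₀Iφ/(4πR), with φ = 3.718 rad.
B = (4π×10⁻⁷ × 0.551 × 3.718) / (4π × 0.0403) = 5.08×10⁻⁶ T.

B ≈ 5.08 μT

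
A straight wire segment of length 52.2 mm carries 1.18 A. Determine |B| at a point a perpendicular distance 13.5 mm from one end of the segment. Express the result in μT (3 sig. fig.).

B ≈ 8.46 μT

For a finite straight segment, B = (μ₀I/4πd)(sinθ₁ + sinθ₂), where θ₁, θ₂ are the angles from the perpendicular to each end.
The perpendicular foot is at one end, so the two end-offsets along the wire are 0 and L = 0.0522 m.
sinθ₁ = 0/√(0²+0.0135²) = 0.0000; sinθ₂ = 0.0522/√(0.0522²+0.0135²) = 0.9681.
B = (4π×10⁻⁷ × 1.18) / (4π × 0.0135) × (0.0000 + 0.9681) = 8.46×10⁻⁶ T.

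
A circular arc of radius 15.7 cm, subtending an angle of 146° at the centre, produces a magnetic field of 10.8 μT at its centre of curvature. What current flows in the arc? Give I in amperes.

For a circular arc, B = μ₀Iφ/(4πR) with φ in radians; here φ = 2.548 rad.
So I = 4πRB/(μ₀φ) = 4π × 0.157 × 1.08×10⁻⁵ / (4π×10⁻⁷ × 2.548) = 6.65 A.

I ≈ 6.65 A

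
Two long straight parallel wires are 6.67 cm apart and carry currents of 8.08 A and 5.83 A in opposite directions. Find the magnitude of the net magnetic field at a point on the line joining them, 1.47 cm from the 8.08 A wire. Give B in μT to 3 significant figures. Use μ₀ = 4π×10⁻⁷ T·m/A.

B ≈ 132 μT

Each long wire gives B = μ₀I/(2πd). Distances are d₁ = 0.0147 m and d₂ = 0.052 m.
B₁ = 1.10×10⁻⁴ T, B₂ = 2.24×10⁻⁵ T.
Between antiparallel currents both contributions point the same way, so they add. B = B₁ + B₂ = 1.10×10⁻⁴ + 2.24×10⁻⁵ = 1.32×10⁻⁴ T.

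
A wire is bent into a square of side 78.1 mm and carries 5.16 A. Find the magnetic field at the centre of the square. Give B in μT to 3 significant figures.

B ≈ 74.7 μT

Each side is a finite straight segment at perpendicular distance d = a/(2 tan(π/4)) = 0.03905 m from the centre, with end-angles ±π/4.
One side contributes B₁ = (μ₀I/4πd)·2 sin(π/4) = 1.87×10⁻⁵ T.
All 4 sides add in the same direction: B = 4 × 1.87×10⁻⁵ = 7.47×10⁻⁵ T.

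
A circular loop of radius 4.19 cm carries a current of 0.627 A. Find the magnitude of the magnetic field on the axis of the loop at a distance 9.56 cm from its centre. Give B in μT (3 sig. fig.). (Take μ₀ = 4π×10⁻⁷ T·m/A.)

On the axis of a circular loop, B = μ₀IR² / [2(R²+z²)^(3/2)].
R² + z² = (0.0419)² + (0.0956)² = 0.01089 m², and (R²+z²)^(3/2) = 1.14×10⁻³ m³.
B = (4π×10⁻⁷ × 0.627 × 0.001756) / (2 × 1.14×10⁻³) = 6.08×10⁻⁷ T.

B ≈ 0.608 μT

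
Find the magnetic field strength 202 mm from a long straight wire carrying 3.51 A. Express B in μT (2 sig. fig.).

For an infinitely long straight wire, B = μ₀I/(2πd).
B = (4π×10⁻⁷ × 3.51) / (2π × 0.202) = 3.48×10⁻⁶ T.

B ≈ 3.5 μT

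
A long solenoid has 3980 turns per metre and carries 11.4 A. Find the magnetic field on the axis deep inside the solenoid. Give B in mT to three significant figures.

Inside a long solenoid, B = μ₀nI with n = 3980 turns/m.
B = 4π×10⁻⁷ × 3980 × 11.4 = 5.70×10⁻² T.

B ≈ 57.0 mT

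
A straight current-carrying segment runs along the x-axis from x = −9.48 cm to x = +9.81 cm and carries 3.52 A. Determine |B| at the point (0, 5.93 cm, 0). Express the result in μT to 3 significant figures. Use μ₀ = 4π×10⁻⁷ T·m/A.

B ≈ 10.1 μT

For a finite straight segment, B = (μ₀I/4πd)(sinθ₁ + sinθ₂), where θ₁, θ₂ are the angles from the perpendicular to each end.
The perpendicular distance is d = 0.0593 m; the end-offsets along the wire are a = 0.0948 m and b = 0.0981 m.
sinθ₁ = 0.0948/√(0.0948²+0.0593²) = 0.8478; sinθ₂ = 0.0981/√(0.0981²+0.0593²) = 0.8558.
B = (4π×10⁻⁷ × 3.52) / (4π × 0.0593) × (0.8478 + 0.8558) = 1.01×10⁻⁵ T.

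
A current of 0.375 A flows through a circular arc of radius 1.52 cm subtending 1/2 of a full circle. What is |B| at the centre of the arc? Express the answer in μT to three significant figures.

B ≈ 7.75 μT

The Biot–Savart field of a circular arc at its centre is B = μ₀Iφ/(4πR), with φ = 3.142 rad.
B = (4π×10⁻⁷ × 0.375 × 3.142) / (4π × 0.0152) = 7.75×10⁻⁶ T.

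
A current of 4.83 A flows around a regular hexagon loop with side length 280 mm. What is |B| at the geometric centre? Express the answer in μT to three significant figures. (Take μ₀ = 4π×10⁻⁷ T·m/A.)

B ≈ 12.0 μT

Each side is a finite straight segment at perpendicular distance d = a/(2 tan(π/6)) = 0.2425 m from the centre, with end-angles ±π/6.
One side contributes B₁ = (μ₀I/4πd)·2 sin(π/6) = 1.99×10⁻⁶ T.
All 6 sides add in the same direction: B = 6 × 1.99×10⁻⁶ = 1.20×10⁻⁵ T.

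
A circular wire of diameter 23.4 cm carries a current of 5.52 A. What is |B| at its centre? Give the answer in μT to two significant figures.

B ≈ 30 μT

At the centre of a circular loop the Biot–Savart law gives B = μ₀I/(2R) (so R = 0.117 m).
B = (4π×10⁻⁷ × 5.52) / (2 × 0.117) = 2.96×10⁻⁵ T.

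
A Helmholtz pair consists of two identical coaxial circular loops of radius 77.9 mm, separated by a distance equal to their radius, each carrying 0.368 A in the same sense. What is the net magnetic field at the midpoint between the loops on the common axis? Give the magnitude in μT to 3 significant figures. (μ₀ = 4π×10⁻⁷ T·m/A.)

B ≈ 4.25 μT

Each loop contributes B = μ₀IR²/[2(R²+z²)^(3/2)] on the axis, with z measured from that loop.
Loop 1 (z = 0.03895 m): B₁ = 2.12×10⁻⁶ T. Loop 2 (z = 0.03895 m): B₂ = 2.12×10⁻⁶ T.
The fields add: B = B₁ + B₂ = 4.25×10⁻⁶ T.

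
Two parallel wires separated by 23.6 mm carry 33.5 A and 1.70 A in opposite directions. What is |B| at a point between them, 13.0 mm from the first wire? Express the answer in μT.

Each long wire gives B = μ₀I/(2πd). Distances are d₁ = 0.013 m and d₂ = 0.0106 m.
B₁ = 5.15×10⁻⁴ T, B₂ = 3.21×10⁻⁵ T.
Between antiparallel currents both contributions point the same way, so they add. B = B₁ + B₂ = 5.15×10⁻⁴ + 3.21×10⁻⁵ = 5.47×10⁻⁴ T.

B ≈ 547 μT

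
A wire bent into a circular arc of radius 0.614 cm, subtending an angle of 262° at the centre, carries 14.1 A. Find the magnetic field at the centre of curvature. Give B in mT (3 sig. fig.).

B ≈ 1.05 mT

The Biot–Savart field of a circular arc at its centre is B = μ₀Iφ/(4πR), with φ = 4.573 rad.
B = (4π×10⁻⁷ × 14.1 × 4.573) / (4π × 0.00614) = 1.05×10⁻³ T.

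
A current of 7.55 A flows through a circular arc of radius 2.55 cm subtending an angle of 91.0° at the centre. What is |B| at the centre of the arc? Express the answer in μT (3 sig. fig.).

The Biot–Savart field of a circular arc at its centre is B = μ₀Iφ/(4πR), with φ = 1.588 rad.
B = (4π×10⁻⁷ × 7.55 × 1.588) / (4π × 0.0255) = 4.70×10⁻⁵ T.

B ≈ 47.0 μT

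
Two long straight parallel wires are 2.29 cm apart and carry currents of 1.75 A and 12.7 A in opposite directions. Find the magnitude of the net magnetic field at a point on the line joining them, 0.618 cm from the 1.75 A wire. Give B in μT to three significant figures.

B ≈ 209 μT

Each long wire gives B = μ₀I/(2πd). Distances are d₁ = 0.00618 m and d₂ = 0.01672 m.
B₁ = 5.66×10⁻⁵ T, B₂ = 1.52×10⁻⁴ T.
Between antiparallel currents both contributions point the same way, so they add. B = B₁ + B₂ = 5.66×10⁻⁵ + 1.52×10⁻⁴ = 2.09×10⁻⁴ T.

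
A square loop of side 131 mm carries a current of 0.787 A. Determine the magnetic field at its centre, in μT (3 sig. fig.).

Each side is a finite straight segment at perpendicular distance d = a/(2 tan(π/4)) = 0.0655 m from the centre, with end-angles ±π/4.
One side contributes B₁ = (μ₀I/4πd)·2 sin(π/4) = 1.70×10⁻⁶ T.
All 4 sides add in the same direction: B = 4 × 1.70×10⁻⁶ = 6.80×10⁻⁶ T.

B ≈ 6.80 μT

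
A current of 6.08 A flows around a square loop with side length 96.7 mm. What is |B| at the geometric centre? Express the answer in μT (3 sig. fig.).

Each side is a finite straight segment at perpendicular distance d = a/(2 tan(π/4)) = 0.04835 m from the centre, with end-angles ±π/4.
One side contributes B₁ = (μ₀I/4πd)·2 sin(π/4) = 1.78×10⁻⁵ T.
All 4 sides add in the same direction: B = 4 × 1.78×10⁻⁵ = 7.11×10⁻⁵ T.

B ≈ 71.1 μT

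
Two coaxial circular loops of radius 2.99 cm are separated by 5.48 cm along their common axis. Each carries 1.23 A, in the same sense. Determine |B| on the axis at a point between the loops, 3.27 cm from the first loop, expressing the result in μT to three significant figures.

B ≈ 21.4 μT

Each loop contributes B = μ₀IR²/[2(R²+z²)^(3/2)] on the axis, with z measured from that loop.
Loop 1 (z = 0.0327 m): B₁ = 7.94×10⁻⁶ T. Loop 2 (z = 0.0221 m): B₂ = 1.34×10⁻⁵ T.
The fields add: B = B₁ + B₂ = 2.14×10⁻⁵ T.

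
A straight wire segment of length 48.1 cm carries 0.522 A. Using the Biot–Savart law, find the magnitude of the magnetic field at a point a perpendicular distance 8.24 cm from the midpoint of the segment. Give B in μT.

For a finite straight segment, B = (μ₀I/4πd)(sinθ₁ + sinθ₂), where θ₁, θ₂ are the angles from the perpendicular to each end.
The perpendicular from the point meets the wire at its midpoint, so each end is L/2 = 0.2405 m away along the wire.
sinθ₁ = 0.2405/√(0.2405²+0.0824²) = 0.9460; sinθ₂ = 0.2405/√(0.2405²+0.0824²) = 0.9460.
B = (4π×10⁻⁷ × 0.522) / (4π × 0.0824) × (0.9460 + 0.9460) = 1.20×10⁻⁶ T.

B ≈ 1.20 μT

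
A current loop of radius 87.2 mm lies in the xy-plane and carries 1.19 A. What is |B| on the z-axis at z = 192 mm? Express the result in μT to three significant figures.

On the axis of a circular loop, B = μ₀IR² / [2(R²+z²)^(3/2)].
R² + z² = (0.0872)² + (0.192)² = 0.04447 m², and (R²+z²)^(3/2) = 9.38×10⁻³ m³.
B = (4π×10⁻⁷ × 1.19 × 0.007604) / (2 × 9.38×10⁻³) = 6.06×10⁻⁷ T.

B ≈ 0.606 μT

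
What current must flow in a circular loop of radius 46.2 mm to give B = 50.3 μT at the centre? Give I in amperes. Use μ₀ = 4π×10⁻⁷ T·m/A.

At the centre of a circular loop B = μ₀I/(2R), so I = 2RB/μ₀.
With R = 0.0462 m, I = 2 × 0.0462 × 5.03×10⁻⁵ / (4π×10⁻⁷) = 3.70 A.

I ≈ 3.70 A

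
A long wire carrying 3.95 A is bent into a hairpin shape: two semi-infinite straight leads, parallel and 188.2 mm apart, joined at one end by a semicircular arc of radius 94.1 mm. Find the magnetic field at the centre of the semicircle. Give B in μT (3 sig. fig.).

The semicircular arc contributes B_arc = μ₀I·π/(4πR) = μ₀I/(4R) = 1.32×10⁻⁵ T.
Each semi-infinite lead is at perpendicular distance R = 0.0941 m from the centre, with the perpendicular foot at its near end, so it contributes μ₀I/(4πR); both point the same way, together 8.40×10⁻⁶ T.
Arc and leads all point the same direction: B = 1.32×10⁻⁵ + 8.40×10⁻⁶ = 2.16×10⁻⁵ T.

B ≈ 21.6 μT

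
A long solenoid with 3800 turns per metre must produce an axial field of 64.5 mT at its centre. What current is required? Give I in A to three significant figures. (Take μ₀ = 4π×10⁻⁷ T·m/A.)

Inside a long solenoid B = μ₀nI with n = 3800 m⁻¹, so I = B/(μ₀n).
I = 6.45×10⁻² / (4π×10⁻⁷ × 3800) = 13.5 A.

I ≈ 13.5 A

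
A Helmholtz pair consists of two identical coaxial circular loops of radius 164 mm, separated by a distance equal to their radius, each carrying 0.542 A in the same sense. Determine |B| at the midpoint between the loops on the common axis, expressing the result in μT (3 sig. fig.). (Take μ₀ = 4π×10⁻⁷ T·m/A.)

Each loop contributes B = μ₀IR²/[2(R²+z²)^(3/2)] on the axis, with z measured from that loop.
Loop 1 (z = 0.082 m): B₁ = 1.49×10⁻⁶ T. Loop 2 (z = 0.082 m): B₂ = 1.49×10⁻⁶ T.
The fields add: B = B₁ + B₂ = 2.97×10⁻⁶ T.

B ≈ 2.97 μT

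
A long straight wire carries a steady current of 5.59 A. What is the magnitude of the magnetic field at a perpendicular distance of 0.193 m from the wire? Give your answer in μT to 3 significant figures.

B ≈ 5.79 μT

For an infinitely long straight wire, B = μ₀I/(2πd).
B = (4π×10⁻⁷ × 5.59) / (2π × 0.193) = 5.79×10⁻⁶ T.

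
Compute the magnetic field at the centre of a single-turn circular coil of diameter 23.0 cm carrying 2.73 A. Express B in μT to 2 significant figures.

At the centre of a circular loop the Biot–Savart law gives B = μ₀I/(2R) (so R = 0.115 m).
B = (4π×10⁻⁷ × 2.73) / (2 × 0.115) = 1.49×10⁻⁵ T.

B ≈ 15 μT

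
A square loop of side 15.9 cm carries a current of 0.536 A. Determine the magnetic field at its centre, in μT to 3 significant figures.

B ≈ 3.81 μT

Each side is a finite straight segment at perpendicular distance d = a/(2 tan(π/4)) = 0.0795 m from the centre, with end-angles ±π/4.
One side contributes B₁ = (μ₀I/4πd)·2 sin(π/4) = 9.53×10⁻⁷ T.
All 4 sides add in the same direction: B = 4 × 9.53×10⁻⁷ = 3.81×10⁻⁶ T.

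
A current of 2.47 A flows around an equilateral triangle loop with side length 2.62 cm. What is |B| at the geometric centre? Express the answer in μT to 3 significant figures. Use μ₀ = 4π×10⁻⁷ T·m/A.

B ≈ 170 μT

Each side is a finite straight segment at perpendicular distance d = a/(2 tan(π/3)) = 0.007563 m from the centre, with end-angles ±π/3.
One side contributes B₁ = (μ₀I/4πd)·2 sin(π/3) = 5.66×10⁻⁵ T.
All 3 sides add in the same direction: B = 3 × 5.66×10⁻⁵ = 1.70×10⁻⁴ T.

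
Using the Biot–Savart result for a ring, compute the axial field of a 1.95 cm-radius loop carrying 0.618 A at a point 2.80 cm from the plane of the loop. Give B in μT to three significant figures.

On the axis of a circular loop, B = μ₀IR² / [2(R²+z²)^(3/2)].
R² + z² = (0.0195)² + (0.028)² = 0.001164 m², and (R²+z²)^(3/2) = 3.97×10⁻⁵ m³.
B = (4π×10⁻⁷ × 0.618 × 0.0003802) / (2 × 3.97×10⁻⁵) = 3.72×10⁻⁶ T.

B ≈ 3.72 μT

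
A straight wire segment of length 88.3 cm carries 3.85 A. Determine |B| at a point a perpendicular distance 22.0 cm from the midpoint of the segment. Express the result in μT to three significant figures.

For a finite straight segment, B = (μ₀I/4πd)(sinθ₁ + sinθ₂), where θ₁, θ₂ are the angles from the perpendicular to each end.
The perpendicular from the point meets the wire at its midpoint, so each end is L/2 = 0.4415 m away along the wire.
sinθ₁ = 0.4415/√(0.4415²+0.22²) = 0.8950; sinθ₂ = 0.4415/√(0.4415²+0.22²) = 0.8950.
B = (4π×10⁻⁷ × 3.85) / (4π × 0.22) × (0.8950 + 0.8950) = 3.13×10⁻⁶ T.

B ≈ 3.13 μT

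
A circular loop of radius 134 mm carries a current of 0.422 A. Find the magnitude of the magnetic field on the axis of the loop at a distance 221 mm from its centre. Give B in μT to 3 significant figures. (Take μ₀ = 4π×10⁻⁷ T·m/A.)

On the axis of a circular loop, B = μ₀IR² / [2(R²+z²)^(3/2)].
R² + z² = (0.134)² + (0.221)² = 0.0668 m², and (R²+z²)^(3/2) = 1.73×10⁻² m³.
B = (4π×10⁻⁷ × 0.422 × 0.01796) / (2 × 1.73×10⁻²) = 2.76×10⁻⁷ T.

B ≈ 0.276 μT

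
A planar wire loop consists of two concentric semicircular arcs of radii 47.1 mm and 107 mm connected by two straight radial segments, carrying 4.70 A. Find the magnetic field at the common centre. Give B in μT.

B ≈ 17.5 μT

The radial connectors point toward the centre, so dl × r̂ = 0 and they contribute nothing.
Each semicircle gives μ₀I/(4R): inner arc 3.13×10⁻⁵ T, outer arc 1.38×10⁻⁵ T.
The two arcs carry current in opposite angular senses, so their fields oppose: B = |3.13×10⁻⁵ − 1.38×10⁻⁵| = 1.75×10⁻⁵ T.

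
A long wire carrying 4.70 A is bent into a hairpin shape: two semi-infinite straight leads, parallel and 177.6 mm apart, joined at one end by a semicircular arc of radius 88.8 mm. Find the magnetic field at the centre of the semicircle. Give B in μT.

B ≈ 27.2 μT

The semicircular arc contributes B_arc = μ₀I·π/(4πR) = μ₀I/(4R) = 1.66×10⁻⁵ T.
Each semi-infinite lead is at perpendicular distance R = 0.0888 m from the centre, with the perpendicular foot at its near end, so it contributes μ₀I/(4πR); both point the same way, together 1.06×10⁻⁵ T.
Arc and leads all point the same direction: B = 1.66×10⁻⁵ + 1.06×10⁻⁵ = 2.72×10⁻⁵ T.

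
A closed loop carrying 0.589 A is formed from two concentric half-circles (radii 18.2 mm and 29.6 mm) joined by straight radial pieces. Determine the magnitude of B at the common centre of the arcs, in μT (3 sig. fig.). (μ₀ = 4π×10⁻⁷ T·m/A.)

The radial connectors point toward the centre, so dl × r̂ = 0 and they contribute nothing.
Each semicircle gives μ₀I/(4R): inner arc 1.02×10⁻⁵ T, outer arc 6.25×10⁻⁶ T.
The two arcs carry current in opposite angular senses, so their fields oppose: B = |1.02×10⁻⁵ − 6.25×10⁻⁶| = 3.92×10⁻⁶ T.

B ≈ 3.92 μT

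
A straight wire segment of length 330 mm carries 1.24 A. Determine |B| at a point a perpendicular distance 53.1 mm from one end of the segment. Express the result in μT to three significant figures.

For a finite straight segment, B = (μ₀I/4πd)(sinθ₁ + sinθ₂), where θ₁, θ₂ are the angles from the perpendicular to each end.
The perpendicular foot is at one end, so the two end-offsets along the wire are 0 and L = 0.33 m.
sinθ₁ = 0/√(0²+0.0531²) = 0.0000; sinθ₂ = 0.33/√(0.33²+0.0531²) = 0.9873.
B = (4π×10⁻⁷ × 1.24) / (4π × 0.0531) × (0.0000 + 0.9873) = 2.31×10⁻⁶ T.

B ≈ 2.31 μT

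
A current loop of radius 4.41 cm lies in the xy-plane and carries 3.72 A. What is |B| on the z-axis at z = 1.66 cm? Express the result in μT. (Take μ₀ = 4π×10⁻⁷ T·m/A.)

On the axis of a circular loop, B = μ₀IR² / [2(R²+z²)^(3/2)].
R² + z² = (0.0441)² + (0.0166)² = 0.00222 m², and (R²+z²)^(3/2) = 1.05×10⁻⁴ m³.
B = (4π×10⁻⁷ × 3.72 × 0.001945) / (2 × 1.05×10⁻⁴) = 4.34×10⁻⁵ T.

B ≈ 43.4 μT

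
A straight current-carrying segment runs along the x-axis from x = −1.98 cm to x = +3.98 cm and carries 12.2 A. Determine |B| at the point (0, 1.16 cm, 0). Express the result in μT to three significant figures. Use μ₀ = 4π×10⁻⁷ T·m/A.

For a finite straight segment, B = (μ₀I/4πd)(sinθ₁ + sinθ₂), where θ₁, θ₂ are the angles from the perpendicular to each end.
The perpendicular distance is d = 0.0116 m; the end-offsets along the wire are a = 0.0198 m and b = 0.0398 m.
sinθ₁ = 0.0198/√(0.0198²+0.0116²) = 0.8628; sinθ₂ = 0.0398/√(0.0398²+0.0116²) = 0.9601.
B = (4π×10⁻⁷ × 12.2) / (4π × 0.0116) × (0.8628 + 0.9601) = 1.92×10⁻⁴ T.

B ≈ 192 μT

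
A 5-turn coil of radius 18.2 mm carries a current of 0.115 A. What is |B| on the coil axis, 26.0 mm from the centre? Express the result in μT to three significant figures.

B ≈ 3.74 μT

For an N-turn flat coil, B = Nμ₀IR²/[2(R²+z²)^(3/2)] with R = 0.0182 m, z = 0.026 m.
B = 5 × 7.49×10⁻⁷ T = 3.74×10⁻⁶ T.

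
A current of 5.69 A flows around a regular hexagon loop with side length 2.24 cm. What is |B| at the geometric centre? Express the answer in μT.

B ≈ 176 μT

Each side is a finite straight segment at perpendicular distance d = a/(2 tan(π/6)) = 0.0194 m from the centre, with end-angles ±π/6.
One side contributes B₁ = (μ₀I/4πd)·2 sin(π/6) = 2.93×10⁻⁵ T.
All 6 sides add in the same direction: B = 6 × 2.93×10⁻⁵ = 1.76×10⁻⁴ T.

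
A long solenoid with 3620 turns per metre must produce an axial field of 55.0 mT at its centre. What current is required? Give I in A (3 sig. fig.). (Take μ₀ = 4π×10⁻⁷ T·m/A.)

I ≈ 12.1 A

Inside a long solenoid B = μ₀nI with n = 3620 m⁻¹, so I = B/(μ₀n).
I = 5.50×10⁻² / (4π×10⁻⁷ × 3620) = 12.1 A.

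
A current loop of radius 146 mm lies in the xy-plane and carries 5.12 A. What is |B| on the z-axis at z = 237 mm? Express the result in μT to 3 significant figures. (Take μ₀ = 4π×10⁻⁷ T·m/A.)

B ≈ 3.18 μT

On the axis of a circular loop, B = μ₀IR² / [2(R²+z²)^(3/2)].
R² + z² = (0.146)² + (0.237)² = 0.07749 m², and (R²+z²)^(3/2) = 2.16×10⁻² m³.
B = (4π×10⁻⁷ × 5.12 × 0.02132) / (2 × 2.16×10⁻²) = 3.18×10⁻⁶ T.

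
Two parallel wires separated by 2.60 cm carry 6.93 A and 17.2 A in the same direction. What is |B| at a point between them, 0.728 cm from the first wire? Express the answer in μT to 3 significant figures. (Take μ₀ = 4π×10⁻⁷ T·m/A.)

Each long wire gives B = μ₀I/(2πd). Distances are d₁ = 0.00728 m and d₂ = 0.01872 m.
B₁ = 1.90×10⁻⁴ T, B₂ = 1.84×10⁻⁴ T.
Between parallel currents the two contributions point in opposite directions, so they subtract. B = |B₁ − B₂| = |1.90×10⁻⁴ − 1.84×10⁻⁴| = 6.62×10⁻⁶ T.

B ≈ 6.62 μT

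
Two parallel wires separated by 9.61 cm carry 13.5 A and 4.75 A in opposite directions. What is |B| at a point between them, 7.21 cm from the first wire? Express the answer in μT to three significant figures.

Each long wire gives B = μ₀I/(2πd). Distances are d₁ = 0.0721 m and d₂ = 0.024 m.
B₁ = 3.74×10⁻⁵ T, B₂ = 3.96×10⁻⁵ T.
Between antiparallel currents both contributions point the same way, so they add. B = B₁ + B₂ = 3.74×10⁻⁵ + 3.96×10⁻⁵ = 7.70×10⁻⁵ T.

B ≈ 77.0 μT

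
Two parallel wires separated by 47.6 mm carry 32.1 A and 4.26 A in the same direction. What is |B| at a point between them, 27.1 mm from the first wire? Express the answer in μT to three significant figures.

B ≈ 195 μT

Each long wire gives B = μ₀I/(2πd). Distances are d₁ = 0.0271 m and d₂ = 0.0205 m.
B₁ = 2.37×10⁻⁴ T, B₂ = 4.16×10⁻⁵ T.
Between parallel currents the two contributions point in opposite directions, so they subtract. B = |B₁ − B₂| = |2.37×10⁻⁴ − 4.16×10⁻⁵| = 1.95×10⁻⁴ T.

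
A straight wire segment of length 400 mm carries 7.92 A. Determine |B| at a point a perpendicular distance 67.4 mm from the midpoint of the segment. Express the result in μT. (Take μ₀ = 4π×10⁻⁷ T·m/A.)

B ≈ 22.3 μT

For a finite straight segment, B = (μ₀I/4πd)(sinθ₁ + sinθ₂), where θ₁, θ₂ are the angles from the perpendicular to each end.
The perpendicular from the point meets the wire at its midpoint, so each end is L/2 = 0.2 m away along the wire.
sinθ₁ = 0.2/√(0.2²+0.0674²) = 0.9476; sinθ₂ = 0.2/√(0.2²+0.0674²) = 0.9476.
B = (4π×10⁻⁷ × 7.92) / (4π × 0.0674) × (0.9476 + 0.9476) = 2.23×10⁻⁵ T.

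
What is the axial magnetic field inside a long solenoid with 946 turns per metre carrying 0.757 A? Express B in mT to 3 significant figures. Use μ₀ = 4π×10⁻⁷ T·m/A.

Inside a long solenoid, B = μ₀nI with n = 946 turns/m.
B = 4π×10⁻⁷ × 946 × 0.757 = 9.00×10⁻⁴ T.

B ≈ 0.900 mT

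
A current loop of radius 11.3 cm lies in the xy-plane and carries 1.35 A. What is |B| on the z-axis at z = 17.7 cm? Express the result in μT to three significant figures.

B ≈ 1.17 μT

On the axis of a circular loop, B = μ₀IR² / [2(R²+z²)^(3/2)].
R² + z² = (0.113)² + (0.177)² = 0.0441 m², and (R²+z²)^(3/2) = 9.26×10⁻³ m³.
B = (4π×10⁻⁷ × 1.35 × 0.01277) / (2 × 9.26×10⁻³) = 1.17×10⁻⁶ T.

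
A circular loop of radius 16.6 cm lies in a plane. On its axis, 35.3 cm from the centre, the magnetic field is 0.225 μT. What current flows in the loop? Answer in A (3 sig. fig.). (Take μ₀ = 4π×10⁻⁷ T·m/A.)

On the axis of a loop, B = μ₀IR²/[2(R²+z²)^(3/2)], so I = 2B(R²+z²)^(3/2)/(μ₀R²).
R² + z² = 0.02756 + 0.1246 = 0.1522 m²; raised to 3/2 gives 5.94×10⁻² m³.
I = 2 × 2.25×10⁻⁷ × 5.94×10⁻² / (1.26×10⁻⁶ × 0.02756) = 0.771 A.

I ≈ 0.771 A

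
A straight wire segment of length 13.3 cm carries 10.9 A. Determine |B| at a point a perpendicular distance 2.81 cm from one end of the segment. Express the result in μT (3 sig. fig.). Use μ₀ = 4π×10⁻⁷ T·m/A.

For a finite straight segment, B = (μ₀I/4πd)(sinθ₁ + sinθ₂), where θ₁, θ₂ are the angles from the perpendicular to each end.
The perpendicular foot is at one end, so the two end-offsets along the wire are 0 and L = 0.133 m.
sinθ₁ = 0/√(0²+0.0281²) = 0.0000; sinθ₂ = 0.133/√(0.133²+0.0281²) = 0.9784.
B = (4π×10⁻⁷ × 10.9) / (4π × 0.0281) × (0.0000 + 0.9784) = 3.80×10⁻⁵ T.

B ≈ 38.0 μT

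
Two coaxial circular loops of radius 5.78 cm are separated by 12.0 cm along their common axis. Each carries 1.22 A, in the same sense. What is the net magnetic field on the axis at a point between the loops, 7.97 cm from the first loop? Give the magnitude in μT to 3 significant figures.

Each loop contributes B = μ₀IR²/[2(R²+z²)^(3/2)] on the axis, with z measured from that loop.
Loop 1 (z = 0.0797 m): B₁ = 2.68×10⁻⁶ T. Loop 2 (z = 0.0403 m): B₂ = 7.32×10⁻⁶ T.
The fields add: B = B₁ + B₂ = 1.00×10⁻⁵ T.

B ≈ 10.0 μT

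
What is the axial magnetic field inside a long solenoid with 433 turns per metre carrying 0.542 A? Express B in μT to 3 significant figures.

B ≈ 295 μT

Inside a long solenoid, B = μ₀nI with n = 433 turns/m.
B = 4π×10⁻⁷ × 433 × 0.542 = 2.95×10⁻⁴ T.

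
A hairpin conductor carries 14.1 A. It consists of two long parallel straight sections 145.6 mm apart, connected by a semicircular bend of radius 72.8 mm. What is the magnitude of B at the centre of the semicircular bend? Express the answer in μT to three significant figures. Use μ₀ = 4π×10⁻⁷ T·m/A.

B ≈ 99.6 μT

The semicircular arc contributes B_arc = μ₀I·π/(4πR) = μ₀I/(4R) = 6.08×10⁻⁵ T.
Each semi-infinite lead is at perpendicular distance R = 0.0728 m from the centre, with the perpendicular foot at its near end, so it contributes μ₀I/(4πR); both point the same way, together 3.87×10⁻⁵ T.
Arc and leads all point the same direction: B = 6.08×10⁻⁵ + 3.87×10⁻⁵ = 9.96×10⁻⁵ T.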